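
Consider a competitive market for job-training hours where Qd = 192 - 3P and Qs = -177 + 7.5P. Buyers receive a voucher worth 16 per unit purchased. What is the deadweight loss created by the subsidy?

Deadweight loss = 1920/7

Pre-subsidy: 192 - 3P = -177 + 7.5P gives P* = 246/7, Q* = 606/7.
With the rebate, buyers effectively pay Pb = Ps − 16, where Ps is the price sellers receive.
Demand in terms of Ps becomes Qd = 192 − 3(Ps − 16) = 240 - 3Ps. Setting this equal to supply: 240 - 3Ps = -177 + 7.5Ps, so Ps = 278/7.
Buyers pay Pb = 278/7 − 16 = 166/7; Q' = -177 + 7.5·(278/7) = 846/7.
The subsidy expands output by 846/7 − 606/7 = 240/7 past the efficient level; on those units the gap between marginal cost and willingness to pay runs from 0 up to 16.
DWL = ½ × 16 × 240/7 = 1920/7.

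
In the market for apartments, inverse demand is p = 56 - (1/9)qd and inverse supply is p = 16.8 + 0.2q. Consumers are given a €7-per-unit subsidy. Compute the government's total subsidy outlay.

Government cost = €1039.5

Pre-subsidy: 56 - (1/9)q = 16.8 + 0.2q gives q* = 126 and p* = 42.
With the rebate, buyers effectively pay pb = ps − 7, where ps is the price sellers receive.
On the curves, pb = 56 - (1/9)q and ps = 16.8 + 0.2q; the wedge ps − pb = 7 gives 16.8 + 0.2q − (56 - (1/9)q) = 7, so q' = 148.5.
Then pb = 56 − (1/9)·148.5 = 39.5 and ps = 16.8 + 0.2·148.5 = 46.5.
Government outlay = subsidy × quantity = 7 × 148.5 = 1039.5.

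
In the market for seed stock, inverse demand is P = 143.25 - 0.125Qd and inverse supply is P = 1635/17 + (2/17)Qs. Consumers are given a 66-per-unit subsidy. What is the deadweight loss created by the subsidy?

Pre-subsidy: 143.25 - 0.125Q = 1635/17 + (2/17)Q gives Q* = 194 and P* = 119.
With the rebate, buyers effectively pay Pb = Ps − 66, where Ps is the price sellers receive.
On the curves, Pb = 143.25 - 0.125Q and Ps = 1635/17 + (2/17)Q; the wedge Ps − Pb = 66 gives 1635/17 + (2/17)Q − (143.25 - 0.125Q) = 66, so Q' = 466.
Then Pb = 143.25 − 0.125·466 = 85 and Ps = 1635/17 + (2/17)·466 = 151.
The subsidy expands output by 466 − 194 = 272 past the efficient level; on those units the gap between marginal cost and willingness to pay runs from 0 up to 66.
DWL = ½ × 66 × 272 = 8976.

Deadweight loss = 8976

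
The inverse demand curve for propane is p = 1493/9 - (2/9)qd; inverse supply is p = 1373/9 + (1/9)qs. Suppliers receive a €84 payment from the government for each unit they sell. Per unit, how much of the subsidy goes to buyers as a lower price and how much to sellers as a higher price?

Buyers gain €56 per unit; sellers gain €28 per unit

Pre-subsidy: 1493/9 - (2/9)q = 1373/9 + (1/9)q gives q* = 40 and p* = 157.
With the subsidy, sellers receive ps = pb + 84 for each unit, where pb is the price buyers pay.
On the curves, pb = 1493/9 - (2/9)q and ps = 1373/9 + (1/9)q; the wedge ps − pb = 84 gives 1373/9 + (1/9)q − (1493/9 - (2/9)q) = 84, so q' = 292.
Then pb = 1493/9 − (2/9)·292 = 101 and ps = 1373/9 + (1/9)·292 = 185.
Buyers' price falls by p* − pb = 157 − 101 = 56; sellers' price rises by ps − p* = 185 − 157 = 28.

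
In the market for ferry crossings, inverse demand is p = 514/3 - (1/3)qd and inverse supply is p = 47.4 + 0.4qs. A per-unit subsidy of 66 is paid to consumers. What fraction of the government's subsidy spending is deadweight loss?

DWL / government spending = 45/259

Pre-subsidy: 514/3 - (1/3)q = 47.4 + 0.4q gives q* = 169 and p* = 115.
With the rebate, buyers effectively pay pb = ps − 66, where ps is the price sellers receive.
On the curves, pb = 514/3 - (1/3)q and ps = 47.4 + 0.4q; the wedge ps − pb = 66 gives 47.4 + 0.4q − (514/3 - (1/3)q) = 66, so q' = 259.
Then pb = 514/3 − (1/3)·259 = 85 and ps = 47.4 + 0.4·259 = 151.
ΔCS = ½(169 + 259)(115 − 85) = 6420; ΔPS = ½(169 + 259)(151 − 115) = 7704.
Government spending = 66 × 259 = 17094.
DWL = ½ × 66 × (259 − 169) = 2970; fraction = 2970 / 17094 = 45/259.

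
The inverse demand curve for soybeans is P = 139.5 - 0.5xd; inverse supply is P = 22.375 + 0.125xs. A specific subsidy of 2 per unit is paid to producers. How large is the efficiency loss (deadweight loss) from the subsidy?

Deadweight loss = 3.2

Pre-subsidy: 139.5 - 0.5x = 22.375 + 0.125x gives x* = 187.4 and P* = 45.8.
With the subsidy, sellers receive Ps = Pb + 2 for each unit, where Pb is the price buyers pay.
On the curves, Pb = 139.5 - 0.5x and Ps = 22.375 + 0.125x; the wedge Ps − Pb = 2 gives 22.375 + 0.125x − (139.5 - 0.5x) = 2, so x' = 190.6.
Then Pb = 139.5 − 0.5·190.6 = 44.2 and Ps = 22.375 + 0.125·190.6 = 46.2.
The subsidy expands output by 190.6 − 187.4 = 3.2 past the efficient level; on those units the gap between marginal cost and willingness to pay runs from 0 up to 2.
DWL = ½ × 2 × 3.2 = 3.2.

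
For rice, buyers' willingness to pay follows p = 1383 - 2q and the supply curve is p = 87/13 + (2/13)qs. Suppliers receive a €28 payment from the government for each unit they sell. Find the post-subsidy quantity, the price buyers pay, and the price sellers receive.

Pre-subsidy: 1383 - 2q = 87/13 + (2/13)q gives q* = 639 and p* = 105.
With the subsidy, sellers receive ps = pb + 28 for each unit, where pb is the price buyers pay.
On the curves, pb = 1383 - 2q and ps = 87/13 + (2/13)q; the wedge ps − pb = 28 gives 87/13 + (2/13)q − (1383 - 2q) = 28, so q' = 652.
Then pb = 1383 − 2·652 = 79 and ps = 87/13 + (2/13)·652 = 107.

q' = 652; buyers pay €79; sellers receive €107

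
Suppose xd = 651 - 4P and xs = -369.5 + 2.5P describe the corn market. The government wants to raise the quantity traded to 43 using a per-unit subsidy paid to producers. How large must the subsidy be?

At x = 43, invert demand for the buyer price: Pb = (651 − 43)/4 = 152; invert supply for the seller price: Ps = (43 − (-369.5))/2.5 = 165.
The subsidy must fill the gap: s = Ps − Pb = 165 − 152 = 13.

Required subsidy s = 13 per unit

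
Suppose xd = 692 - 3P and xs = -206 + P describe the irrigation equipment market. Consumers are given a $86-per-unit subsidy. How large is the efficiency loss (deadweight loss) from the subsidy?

Deadweight loss = $2773.5

Pre-subsidy: 692 - 3P = -206 + P gives P* = 224.5, x* = 18.5.
With the rebate, buyers effectively pay Pb = Ps − 86, where Ps is the price sellers receive.
Demand in terms of Ps becomes xd = 692 − 3(Ps − 86) = 950 - 3Ps. Setting this equal to supply: 950 - 3Ps = -206 + Ps, so Ps = 289.
Buyers pay Pb = 289 − 86 = 203; x' = -206 + 1·289 = 83.
The subsidy expands output by 83 − 18.5 = 64.5 past the efficient level; on those units the gap between marginal cost and willingness to pay runs from 0 up to 86.
DWL = ½ × 86 × 64.5 = 2773.5.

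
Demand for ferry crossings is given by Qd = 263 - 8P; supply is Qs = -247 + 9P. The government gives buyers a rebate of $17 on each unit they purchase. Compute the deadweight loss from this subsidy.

Pre-subsidy: 263 - 8P = -247 + 9P gives P* = 30, Q* = 23.
With the rebate, buyers effectively pay Pb = Ps − 17, where Ps is the price sellers receive.
Demand in terms of Ps becomes Qd = 263 − 8(Ps − 17) = 399 - 8Ps. Setting this equal to supply: 399 - 8Ps = -247 + 9Ps, so Ps = 38.
Buyers pay Pb = 38 − 17 = 21; Q' = -247 + 9·38 = 95.
The subsidy expands output by 95 − 23 = 72 past the efficient level; on those units the gap between marginal cost and willingness to pay runs from 0 up to 17.
DWL = ½ × 17 × 72 = 612.

Deadweight loss = $612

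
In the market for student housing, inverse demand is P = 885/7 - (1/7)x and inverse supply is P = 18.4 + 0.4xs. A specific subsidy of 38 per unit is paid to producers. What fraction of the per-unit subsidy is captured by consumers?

Consumer share = 5/19

Pre-subsidy: 885/7 - (1/7)x = 18.4 + 0.4x gives x* = 199 and P* = 98.
With the subsidy, sellers receive Ps = Pb + 38 for each unit, where Pb is the price buyers pay.
On the curves, Pb = 885/7 - (1/7)x and Ps = 18.4 + 0.4x; the wedge Ps − Pb = 38 gives 18.4 + 0.4x − (885/7 - (1/7)x) = 38, so x' = 269.
Then Pb = 885/7 − (1/7)·269 = 88 and Ps = 18.4 + 0.4·269 = 126.
Buyers' price falls by P* − Pb = 98 − 88 = 10; sellers' price rises by Ps − P* = 126 − 98 = 28.
So consumers capture 10/38 = 5/19 of each unit of subsidy.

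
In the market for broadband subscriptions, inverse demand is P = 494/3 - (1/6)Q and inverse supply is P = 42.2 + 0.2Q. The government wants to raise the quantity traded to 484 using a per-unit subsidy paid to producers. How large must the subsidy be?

At Q = 484, from the demand curve buyers pay Pb = 494/3 − (1/6)·484 = 84; from the supply curve sellers need Ps = 42.2 + 0.2·484 = 139.
The subsidy must fill the gap: s = Ps − Pb = 139 − 84 = 55.

Required subsidy s = 55 per unit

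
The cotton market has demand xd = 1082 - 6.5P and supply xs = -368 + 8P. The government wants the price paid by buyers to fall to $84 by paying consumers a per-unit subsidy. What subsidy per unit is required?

Required subsidy s = $29 per unit

At a buyer price of 84, quantity demanded is 1082 − 6.5·84 = 536.
Sellers supply 536 only when they receive Ps with -368 + 8·Ps = 536, i.e. Ps = 113.
s = Ps − Pb = 113 − 84 = 29.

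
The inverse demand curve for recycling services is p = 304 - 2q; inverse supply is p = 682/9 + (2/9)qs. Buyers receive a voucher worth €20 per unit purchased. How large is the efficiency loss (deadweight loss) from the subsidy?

Deadweight loss = €90

Pre-subsidy: 304 - 2q = 682/9 + (2/9)q gives q* = 102.7 and p* = 98.6.
With the rebate, buyers effectively pay pb = ps − 20, where ps is the price sellers receive.
On the curves, pb = 304 - 2q and ps = 682/9 + (2/9)q; the wedge ps − pb = 20 gives 682/9 + (2/9)q − (304 - 2q) = 20, so q' = 111.7.
Then pb = 304 − 2·111.7 = 80.6 and ps = 682/9 + (2/9)·111.7 = 100.6.
The subsidy expands output by 111.7 − 102.7 = 9 past the efficient level; on those units the gap between marginal cost and willingness to pay runs from 0 up to 20.
DWL = ½ × 20 × 9 = 90.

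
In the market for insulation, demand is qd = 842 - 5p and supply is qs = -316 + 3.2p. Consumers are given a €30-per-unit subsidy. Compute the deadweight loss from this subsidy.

Pre-subsidy: 842 - 5p = -316 + 3.2p gives p* = 5790/41, q* = 5572/41.
With the rebate, buyers effectively pay pb = ps − 30, where ps is the price sellers receive.
Demand in terms of ps becomes qd = 842 − 5(ps − 30) = 992 - 5ps. Setting this equal to supply: 992 - 5ps = -316 + 3.2ps, so ps = 6540/41.
Buyers pay pb = 6540/41 − 30 = 5310/41; q' = -316 + 3.2·(6540/41) = 7972/41.
The subsidy expands output by 7972/41 − 5572/41 = 2400/41 past the efficient level; on those units the gap between marginal cost and willingness to pay runs from 0 up to 30.
DWL = ½ × 30 × 2400/41 = 36000/41.

Deadweight loss = 36000/41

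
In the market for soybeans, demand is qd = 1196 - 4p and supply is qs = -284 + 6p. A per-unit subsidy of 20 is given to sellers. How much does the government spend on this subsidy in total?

Pre-subsidy: 1196 - 4p = -284 + 6p gives p* = 148, q* = 604.
With the subsidy, sellers receive ps = pb + 20 for each unit, where pb is the price buyers pay.
Supply in terms of pb becomes qs = -284 + 6(pb + 20) = -164 + 6pb. Setting this equal to demand: 1196 - 4pb = -164 + 6pb, so pb = 136.
Sellers receive ps = 136 + 20 = 156; q' = 1196 − 4·136 = 652.
Government outlay = subsidy × quantity = 20 × 652 = 13040.

Government cost = 13040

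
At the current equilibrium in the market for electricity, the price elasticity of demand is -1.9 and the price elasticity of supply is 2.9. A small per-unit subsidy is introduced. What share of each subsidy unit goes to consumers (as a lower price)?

Consumer share = 29/48

For a small subsidy around the equilibrium, the benefit split depends on the relative slopes, which at a point are proportional to the elasticities.
Buyer share = εs/(εs + |εd|) = 2.9/(2.9 + 1.9) = 29/48; seller share = |εd|/(εs + |εd|) = 19/48.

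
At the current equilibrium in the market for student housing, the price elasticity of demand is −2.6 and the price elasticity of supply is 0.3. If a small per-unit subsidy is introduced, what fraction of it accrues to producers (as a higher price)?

For a small subsidy around the equilibrium, the benefit split depends on the relative slopes, which at a point are proportional to the elasticities.
Buyer share = εs/(εs + |εd|) = 0.3/(0.3 + 2.6) = 3/29; seller share = |εd|/(εs + |εd|) = 26/29.
So producers capture 26/29 of the subsidy.

Producer share = 26/29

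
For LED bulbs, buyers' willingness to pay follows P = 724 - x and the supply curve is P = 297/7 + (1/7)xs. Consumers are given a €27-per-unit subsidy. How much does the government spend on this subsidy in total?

Pre-subsidy: 724 - x = 297/7 + (1/7)x gives x* = 596.375 and P* = 127.625.
With the rebate, buyers effectively pay Pb = Ps − 27, where Ps is the price sellers receive.
On the curves, Pb = 724 - x and Ps = 297/7 + (1/7)x; the wedge Ps − Pb = 27 gives 297/7 + (1/7)x − (724 - x) = 27, so x' = 620.
Then Pb = 724 − 1·620 = 104 and Ps = 297/7 + (1/7)·620 = 131.
Government outlay = subsidy × quantity = 27 × 620 = 16740.

Government cost = €16740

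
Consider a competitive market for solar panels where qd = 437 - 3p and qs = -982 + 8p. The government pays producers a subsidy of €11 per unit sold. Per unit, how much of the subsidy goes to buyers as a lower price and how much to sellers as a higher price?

Buyers gain €8 per unit; sellers gain €3 per unit

Pre-subsidy: 437 - 3p = -982 + 8p gives p* = 129, q* = 50.
With the subsidy, sellers receive ps = pb + 11 for each unit, where pb is the price buyers pay.
Supply in terms of pb becomes qs = -982 + 8(pb + 11) = -894 + 8pb. Setting this equal to demand: 437 - 3pb = -894 + 8pb, so pb = 121.
Sellers receive ps = 121 + 11 = 132; q' = 437 − 3·121 = 74.
Buyers' price falls by p* − pb = 129 − 121 = 8; sellers' price rises by ps − p* = 132 − 129 = 3.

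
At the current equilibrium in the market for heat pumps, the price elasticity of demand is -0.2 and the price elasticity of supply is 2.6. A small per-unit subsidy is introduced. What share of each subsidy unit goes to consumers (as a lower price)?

For a small subsidy around the equilibrium, the benefit split depends on the relative slopes, which at a point are proportional to the elasticities.
Buyer share = εs/(εs + |εd|) = 2.6/(2.6 + 0.2) = 13/14; seller share = |εd|/(εs + |εd|) = 1/14.

Consumer share = 13/14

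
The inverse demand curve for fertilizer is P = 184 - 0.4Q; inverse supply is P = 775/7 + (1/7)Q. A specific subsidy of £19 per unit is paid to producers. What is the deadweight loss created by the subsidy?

Pre-subsidy: 184 - 0.4Q = 775/7 + (1/7)Q gives Q* = 135 and P* = 130.
With the subsidy, sellers receive Ps = Pb + 19 for each unit, where Pb is the price buyers pay.
On the curves, Pb = 184 - 0.4Q and Ps = 775/7 + (1/7)Q; the wedge Ps − Pb = 19 gives 775/7 + (1/7)Q − (184 - 0.4Q) = 19, so Q' = 170.
Then Pb = 184 − 0.4·170 = 116 and Ps = 775/7 + (1/7)·170 = 135.
The subsidy expands output by 170 − 135 = 35 past the efficient level; on those units the gap between marginal cost and willingness to pay runs from 0 up to 19.
DWL = ½ × 19 × 35 = 332.5.

Deadweight loss = £332.5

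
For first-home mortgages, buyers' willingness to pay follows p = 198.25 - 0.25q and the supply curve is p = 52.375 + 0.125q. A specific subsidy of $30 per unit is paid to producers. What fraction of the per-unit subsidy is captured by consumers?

Pre-subsidy: 198.25 - 0.25q = 52.375 + 0.125q gives q* = 389 and p* = 101.
With the subsidy, sellers receive ps = pb + 30 for each unit, where pb is the price buyers pay.
On the curves, pb = 198.25 - 0.25q and ps = 52.375 + 0.125q; the wedge ps − pb = 30 gives 52.375 + 0.125q − (198.25 - 0.25q) = 30, so q' = 469.
Then pb = 198.25 − 0.25·469 = 81 and ps = 52.375 + 0.125·469 = 111.
Buyers' price falls by p* − pb = 101 − 81 = 20; sellers' price rises by ps − p* = 111 − 101 = 10.
So consumers capture 20/30 = 2/3 of each unit of subsidy.

Consumer share = 2/3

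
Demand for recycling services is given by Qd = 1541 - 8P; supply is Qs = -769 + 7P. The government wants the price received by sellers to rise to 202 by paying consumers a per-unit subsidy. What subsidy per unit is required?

Required subsidy s = 90 per unit

At a seller price of 202, quantity supplied is -769 + 7·202 = 645.
Buyers absorb 645 only when they pay Pb with 1541 − 8·Pb = 645, i.e. Pb = 112.
s = Ps − Pb = 202 − 112 = 90.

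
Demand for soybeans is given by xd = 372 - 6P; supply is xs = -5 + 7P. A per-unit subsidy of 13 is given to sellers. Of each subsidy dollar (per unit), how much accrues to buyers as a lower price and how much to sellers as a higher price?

Pre-subsidy: 372 - 6P = -5 + 7P gives P* = 29, x* = 198.
With the subsidy, sellers receive Ps = Pb + 13 for each unit, where Pb is the price buyers pay.
Supply in terms of Pb becomes xs = -5 + 7(Pb + 13) = 86 + 7Pb. Setting this equal to demand: 372 - 6Pb = 86 + 7Pb, so Pb = 22.
Sellers receive Ps = 22 + 13 = 35; x' = 372 − 6·22 = 240.
Buyers' price falls by P* − Pb = 29 − 22 = 7; sellers' price rises by Ps − P* = 35 − 29 = 6.

Buyers gain 7 per unit; sellers gain 6 per unit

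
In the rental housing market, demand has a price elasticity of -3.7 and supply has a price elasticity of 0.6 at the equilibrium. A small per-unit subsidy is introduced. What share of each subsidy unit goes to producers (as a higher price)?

Producer share = 37/43

For a small subsidy around the equilibrium, the benefit split depends on the relative slopes, which at a point are proportional to the elasticities.
Buyer share = εs/(εs + |εd|) = 0.6/(0.6 + 3.7) = 6/43; seller share = |εd|/(εs + |εd|) = 37/43.
So producers capture 37/43 of the subsidy.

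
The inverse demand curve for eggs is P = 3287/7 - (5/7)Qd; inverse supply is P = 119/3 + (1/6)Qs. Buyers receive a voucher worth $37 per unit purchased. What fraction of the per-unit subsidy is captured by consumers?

Pre-subsidy: 3287/7 - (5/7)Q = 119/3 + (1/6)Q gives Q* = 488 and P* = 121.
With the rebate, buyers effectively pay Pb = Ps − 37, where Ps is the price sellers receive.
On the curves, Pb = 3287/7 - (5/7)Q and Ps = 119/3 + (1/6)Q; the wedge Ps − Pb = 37 gives 119/3 + (1/6)Q − (3287/7 - (5/7)Q) = 37, so Q' = 530.
Then Pb = 3287/7 − (5/7)·530 = 91 and Ps = 119/3 + (1/6)·530 = 128.
Buyers' price falls by P* − Pb = 121 − 91 = 30; sellers' price rises by Ps − P* = 128 − 121 = 7.
So consumers capture 30/37 = 30/37 of each unit of subsidy.

Consumer share = 30/37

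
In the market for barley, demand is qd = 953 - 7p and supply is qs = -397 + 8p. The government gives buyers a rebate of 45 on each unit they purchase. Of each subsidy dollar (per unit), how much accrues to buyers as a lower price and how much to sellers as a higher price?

Buyers gain 24 per unit; sellers gain 21 per unit

Pre-subsidy: 953 - 7p = -397 + 8p gives p* = 90, q* = 323.
With the rebate, buyers effectively pay pb = ps − 45, where ps is the price sellers receive.
Demand in terms of ps becomes qd = 953 − 7(ps − 45) = 1268 - 7ps. Setting this equal to supply: 1268 - 7ps = -397 + 8ps, so ps = 111.
Buyers pay pb = 111 − 45 = 66; q' = -397 + 8·111 = 491.
Buyers' price falls by p* − pb = 90 − 66 = 24; sellers' price rises by ps − p* = 111 − 90 = 21.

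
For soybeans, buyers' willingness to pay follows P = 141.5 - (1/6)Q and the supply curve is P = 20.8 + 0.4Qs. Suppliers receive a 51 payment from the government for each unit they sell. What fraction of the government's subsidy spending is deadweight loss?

Pre-subsidy: 141.5 - (1/6)Q = 20.8 + 0.4Q gives Q* = 213 and P* = 106.
With the subsidy, sellers receive Ps = Pb + 51 for each unit, where Pb is the price buyers pay.
On the curves, Pb = 141.5 - (1/6)Q and Ps = 20.8 + 0.4Q; the wedge Ps − Pb = 51 gives 20.8 + 0.4Q − (141.5 - (1/6)Q) = 51, so Q' = 303.
Then Pb = 141.5 − (1/6)·303 = 91 and Ps = 20.8 + 0.4·303 = 142.
ΔCS = ½(213 + 303)(106 − 91) = 3870; ΔPS = ½(213 + 303)(142 − 106) = 9288.
Government spending = 51 × 303 = 15453.
DWL = ½ × 51 × (303 − 213) = 2295; fraction = 2295 / 15453 = 15/101.

DWL / government spending = 15/101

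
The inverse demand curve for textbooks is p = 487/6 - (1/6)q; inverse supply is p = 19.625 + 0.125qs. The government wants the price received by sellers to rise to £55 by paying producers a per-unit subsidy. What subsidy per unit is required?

Required subsidy s = £21 per unit

At a seller price of 55, quantity supplied is -157 + 8·55 = 283.
Buyers absorb 283 only when they pay pb = 487/6 − (1/6)·283 = 34.
s = ps − pb = 55 − 34 = 21.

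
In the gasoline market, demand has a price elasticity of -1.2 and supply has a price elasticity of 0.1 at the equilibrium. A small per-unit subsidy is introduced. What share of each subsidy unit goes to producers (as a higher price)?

For a small subsidy around the equilibrium, the benefit split depends on the relative slopes, which at a point are proportional to the elasticities.
Buyer share = εs/(εs + |εd|) = 0.1/(0.1 + 1.2) = 1/13; seller share = |εd|/(εs + |εd|) = 12/13.
So producers capture 12/13 of the subsidy.

Producer share = 12/13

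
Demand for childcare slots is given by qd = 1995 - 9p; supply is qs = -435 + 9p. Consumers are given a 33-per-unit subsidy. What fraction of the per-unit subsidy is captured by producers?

Producer share = 0.5

Pre-subsidy: 1995 - 9p = -435 + 9p gives p* = 135, q* = 780.
With the rebate, buyers effectively pay pb = ps − 33, where ps is the price sellers receive.
Demand in terms of ps becomes qd = 1995 − 9(ps − 33) = 2292 - 9ps. Setting this equal to supply: 2292 - 9ps = -435 + 9ps, so ps = 151.5.
Buyers pay pb = 151.5 − 33 = 118.5; q' = -435 + 9·151.5 = 928.5.
Buyers' price falls by p* − pb = 135 − 118.5 = 16.5; sellers' price rises by ps − p* = 151.5 − 135 = 16.5.
So producers capture 16.5/33 = 0.5 of each unit of subsidy.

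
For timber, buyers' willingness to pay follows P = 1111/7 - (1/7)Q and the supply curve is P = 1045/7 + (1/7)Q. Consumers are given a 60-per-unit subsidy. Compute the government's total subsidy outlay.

Pre-subsidy: 1111/7 - (1/7)Q = 1045/7 + (1/7)Q gives Q* = 33 and P* = 154.
With the rebate, buyers effectively pay Pb = Ps − 60, where Ps is the price sellers receive.
On the curves, Pb = 1111/7 - (1/7)Q and Ps = 1045/7 + (1/7)Q; the wedge Ps − Pb = 60 gives 1045/7 + (1/7)Q − (1111/7 - (1/7)Q) = 60, so Q' = 243.
Then Pb = 1111/7 − (1/7)·243 = 124 and Ps = 1045/7 + (1/7)·243 = 184.
Government outlay = subsidy × quantity = 60 × 243 = 14580.

Government cost = 14580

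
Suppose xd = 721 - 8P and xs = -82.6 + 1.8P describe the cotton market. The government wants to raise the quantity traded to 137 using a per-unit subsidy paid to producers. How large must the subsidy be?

Required subsidy s = 49 per unit

At x = 137, invert demand for the buyer price: Pb = (721 − 137)/8 = 73; invert supply for the seller price: Ps = (137 − (-82.6))/1.8 = 122.
The subsidy must fill the gap: s = Ps − Pb = 122 − 73 = 49.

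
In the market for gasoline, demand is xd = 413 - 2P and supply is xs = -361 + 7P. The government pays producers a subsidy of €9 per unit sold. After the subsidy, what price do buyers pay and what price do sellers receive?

Pre-subsidy: 413 - 2P = -361 + 7P gives P* = 86, x* = 241.
With the subsidy, sellers receive Ps = Pb + 9 for each unit, where Pb is the price buyers pay.
Supply in terms of Pb becomes xs = -361 + 7(Pb + 9) = -298 + 7Pb. Setting this equal to demand: 413 - 2Pb = -298 + 7Pb, so Pb = 79.
Sellers receive Ps = 79 + 9 = 88; x' = 413 − 2·79 = 255.

Buyers pay €79; sellers receive €88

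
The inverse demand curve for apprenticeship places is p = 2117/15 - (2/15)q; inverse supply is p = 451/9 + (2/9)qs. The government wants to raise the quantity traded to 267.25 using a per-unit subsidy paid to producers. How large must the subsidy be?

Required subsidy s = 4 per unit

At q = 267.25, from the demand curve buyers pay pb = 2117/15 − (2/15)·267.25 = 105.5; from the supply curve sellers need ps = 451/9 + (2/9)·267.25 = 109.5.
The subsidy must fill the gap: s = ps − pb = 109.5 − 105.5 = 4.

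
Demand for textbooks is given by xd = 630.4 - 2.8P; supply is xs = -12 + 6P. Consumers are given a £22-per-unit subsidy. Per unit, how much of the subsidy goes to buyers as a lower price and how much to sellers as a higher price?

Buyers gain £15 per unit; sellers gain £7 per unit

Pre-subsidy: 630.4 - 2.8P = -12 + 6P gives P* = 73, x* = 426.
With the rebate, buyers effectively pay Pb = Ps − 22, where Ps is the price sellers receive.
Demand in terms of Ps becomes xd = 630.4 − 2.8(Ps − 22) = 692 - 2.8Ps. Setting this equal to supply: 692 - 2.8Ps = -12 + 6Ps, so Ps = 80.
Buyers pay Pb = 80 − 22 = 58; x' = -12 + 6·80 = 468.
Buyers' price falls by P* − Pb = 73 − 58 = 15; sellers' price rises by Ps − P* = 80 − 73 = 7.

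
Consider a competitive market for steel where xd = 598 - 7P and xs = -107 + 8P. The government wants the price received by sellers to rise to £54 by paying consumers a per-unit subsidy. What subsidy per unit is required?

Required subsidy s = £15 per unit

At a seller price of 54, quantity supplied is -107 + 8·54 = 325.
Buyers absorb 325 only when they pay Pb with 598 − 7·Pb = 325, i.e. Pb = 39.
s = Ps − Pb = 54 − 39 = 15.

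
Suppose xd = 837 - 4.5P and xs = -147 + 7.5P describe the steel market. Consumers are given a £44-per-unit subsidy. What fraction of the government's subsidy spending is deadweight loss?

DWL / government spending = 55/526

Pre-subsidy: 837 - 4.5P = -147 + 7.5P gives P* = 82, x* = 468.
With the rebate, buyers effectively pay Pb = Ps − 44, where Ps is the price sellers receive.
Demand in terms of Ps becomes xd = 837 − 4.5(Ps − 44) = 1035 - 4.5Ps. Setting this equal to supply: 1035 - 4.5Ps = -147 + 7.5Ps, so Ps = 98.5.
Buyers pay Pb = 98.5 − 44 = 54.5; x' = -147 + 7.5·98.5 = 591.75.
ΔCS = ½(468 + 591.75)(82 − 54.5) = 14571.5625; ΔPS = ½(468 + 591.75)(98.5 − 82) = 8742.9375.
Government spending = 44 × 591.75 = 26037.
DWL = ½ × 44 × (591.75 − 468) = 2722.5; fraction = 2722.5 / 26037 = 55/526.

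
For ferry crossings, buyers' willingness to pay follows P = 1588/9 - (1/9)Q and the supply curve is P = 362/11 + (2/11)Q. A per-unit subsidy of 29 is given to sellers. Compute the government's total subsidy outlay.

Government cost = 17081

Pre-subsidy: 1588/9 - (1/9)Q = 362/11 + (2/11)Q gives Q* = 490 and P* = 122.
With the subsidy, sellers receive Ps = Pb + 29 for each unit, where Pb is the price buyers pay.
On the curves, Pb = 1588/9 - (1/9)Q and Ps = 362/11 + (2/11)Q; the wedge Ps − Pb = 29 gives 362/11 + (2/11)Q − (1588/9 - (1/9)Q) = 29, so Q' = 589.
Then Pb = 1588/9 − (1/9)·589 = 111 and Ps = 362/11 + (2/11)·589 = 140.
Government outlay = subsidy × quantity = 29 × 589 = 17081.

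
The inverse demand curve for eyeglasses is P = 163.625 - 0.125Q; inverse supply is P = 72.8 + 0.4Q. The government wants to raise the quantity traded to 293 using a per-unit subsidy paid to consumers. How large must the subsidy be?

Required subsidy s = 63 per unit

At Q = 293, from the demand curve buyers pay Pb = 163.625 − 0.125·293 = 127; from the supply curve sellers need Ps = 72.8 + 0.4·293 = 190.
The subsidy must fill the gap: s = Ps − Pb = 190 − 127 = 63.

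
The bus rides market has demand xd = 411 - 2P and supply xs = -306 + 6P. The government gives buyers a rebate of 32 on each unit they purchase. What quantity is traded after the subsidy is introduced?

x' = 279.75

Pre-subsidy: 411 - 2P = -306 + 6P gives P* = 89.625, x* = 231.75.
With the rebate, buyers effectively pay Pb = Ps − 32, where Ps is the price sellers receive.
Demand in terms of Ps becomes xd = 411 − 2(Ps − 32) = 475 - 2Ps. Setting this equal to supply: 475 - 2Ps = -306 + 6Ps, so Ps = 97.625.
Buyers pay Pb = 97.625 − 32 = 65.625; x' = -306 + 6·97.625 = 279.75.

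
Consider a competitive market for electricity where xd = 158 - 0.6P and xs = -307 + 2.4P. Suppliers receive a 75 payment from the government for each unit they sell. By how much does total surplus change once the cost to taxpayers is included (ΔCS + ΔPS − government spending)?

Net change in total surplus = -1350

Pre-subsidy: 158 - 0.6P = -307 + 2.4P gives P* = 155, x* = 65.
With the subsidy, sellers receive Ps = Pb + 75 for each unit, where Pb is the price buyers pay.
Supply in terms of Pb becomes xs = -307 + 2.4(Pb + 75) = -127 + 2.4Pb. Setting this equal to demand: 158 - 0.6Pb = -127 + 2.4Pb, so Pb = 95.
Sellers receive Ps = 95 + 75 = 170; x' = 158 − 0.6·95 = 101.
ΔCS = ½(65 + 101)(155 − 95) = 4980; ΔPS = ½(65 + 101)(170 − 155) = 1245.
Government spending = 75 × 101 = 7575.
Net change = 4980 + 1245 − 7575 = -1350. The loss equals the DWL triangle ½·75·36.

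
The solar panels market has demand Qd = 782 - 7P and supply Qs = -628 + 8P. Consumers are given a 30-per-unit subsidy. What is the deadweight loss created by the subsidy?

Deadweight loss = 1680

Pre-subsidy: 782 - 7P = -628 + 8P gives P* = 94, Q* = 124.
With the rebate, buyers effectively pay Pb = Ps − 30, where Ps is the price sellers receive.
Demand in terms of Ps becomes Qd = 782 − 7(Ps − 30) = 992 - 7Ps. Setting this equal to supply: 992 - 7Ps = -628 + 8Ps, so Ps = 108.
Buyers pay Pb = 108 − 30 = 78; Q' = -628 + 8·108 = 236.
The subsidy expands output by 236 − 124 = 112 past the efficient level; on those units the gap between marginal cost and willingness to pay runs from 0 up to 30.
DWL = ½ × 30 × 112 = 1680.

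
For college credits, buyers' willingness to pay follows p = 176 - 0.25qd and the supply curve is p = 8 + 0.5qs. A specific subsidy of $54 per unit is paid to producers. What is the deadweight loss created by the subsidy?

Pre-subsidy: 176 - 0.25q = 8 + 0.5q gives q* = 224 and p* = 120.
With the subsidy, sellers receive ps = pb + 54 for each unit, where pb is the price buyers pay.
On the curves, pb = 176 - 0.25q and ps = 8 + 0.5q; the wedge ps − pb = 54 gives 8 + 0.5q − (176 - 0.25q) = 54, so q' = 296.
Then pb = 176 − 0.25·296 = 102 and ps = 8 + 0.5·296 = 156.
The subsidy expands output by 296 − 224 = 72 past the efficient level; on those units the gap between marginal cost and willingness to pay runs from 0 up to 54.
DWL = ½ × 54 × 72 = 1944.

Deadweight loss = $1944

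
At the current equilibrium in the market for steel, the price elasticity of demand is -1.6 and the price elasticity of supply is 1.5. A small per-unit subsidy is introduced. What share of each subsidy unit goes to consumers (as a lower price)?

For a small subsidy around the equilibrium, the benefit split depends on the relative slopes, which at a point are proportional to the elasticities.
Buyer share = εs/(εs + |εd|) = 1.5/(1.5 + 1.6) = 15/31; seller share = |εd|/(εs + |εd|) = 16/31.

Consumer share = 15/31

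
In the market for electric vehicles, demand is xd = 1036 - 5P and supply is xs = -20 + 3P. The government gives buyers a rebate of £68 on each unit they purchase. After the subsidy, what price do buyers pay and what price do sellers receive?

Pre-subsidy: 1036 - 5P = -20 + 3P gives P* = 132, x* = 376.
With the rebate, buyers effectively pay Pb = Ps − 68, where Ps is the price sellers receive.
Demand in terms of Ps becomes xd = 1036 − 5(Ps − 68) = 1376 - 5Ps. Setting this equal to supply: 1376 - 5Ps = -20 + 3Ps, so Ps = 174.5.
Buyers pay Pb = 174.5 − 68 = 106.5; x' = -20 + 3·174.5 = 503.5.

Buyers pay £106.5; sellers receive £174.5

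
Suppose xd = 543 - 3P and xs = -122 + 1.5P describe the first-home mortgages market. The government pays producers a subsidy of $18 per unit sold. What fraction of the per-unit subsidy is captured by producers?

Pre-subsidy: 543 - 3P = -122 + 1.5P gives P* = 1330/9, x* = 299/3.
With the subsidy, sellers receive Ps = Pb + 18 for each unit, where Pb is the price buyers pay.
Supply in terms of Pb becomes xs = -122 + 1.5(Pb + 18) = -95 + 1.5Pb. Setting this equal to demand: 543 - 3Pb = -95 + 1.5Pb, so Pb = 1276/9.
Sellers receive Ps = 1276/9 + 18 = 1438/9; x' = 543 − 3·(1276/9) = 353/3.
Buyers' price falls by P* − Pb = 1330/9 − 1276/9 = 6; sellers' price rises by Ps − P* = 1438/9 − 1330/9 = 12.
So producers capture 12/18 = 2/3 of each unit of subsidy.

Producer share = 2/3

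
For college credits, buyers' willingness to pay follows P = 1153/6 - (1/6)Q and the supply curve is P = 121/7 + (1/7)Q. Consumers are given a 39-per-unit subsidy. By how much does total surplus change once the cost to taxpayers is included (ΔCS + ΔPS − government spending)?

Net change in total surplus = -2457

Pre-subsidy: 1153/6 - (1/6)Q = 121/7 + (1/7)Q gives Q* = 565 and P* = 98.
With the rebate, buyers effectively pay Pb = Ps − 39, where Ps is the price sellers receive.
On the curves, Pb = 1153/6 - (1/6)Q and Ps = 121/7 + (1/7)Q; the wedge Ps − Pb = 39 gives 121/7 + (1/7)Q − (1153/6 - (1/6)Q) = 39, so Q' = 691.
Then Pb = 1153/6 − (1/6)·691 = 77 and Ps = 121/7 + (1/7)·691 = 116.
ΔCS = ½(565 + 691)(98 − 77) = 13188; ΔPS = ½(565 + 691)(116 − 98) = 11304.
Government spending = 39 × 691 = 26949.
Net change = 13188 + 11304 − 26949 = -2457. The loss equals the DWL triangle ½·39·126.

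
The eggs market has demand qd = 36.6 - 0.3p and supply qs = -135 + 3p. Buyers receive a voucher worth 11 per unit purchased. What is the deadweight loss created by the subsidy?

Deadweight loss = 16.5

Pre-subsidy: 36.6 - 0.3p = -135 + 3p gives p* = 52, q* = 21.
With the rebate, buyers effectively pay pb = ps − 11, where ps is the price sellers receive.
Demand in terms of ps becomes qd = 36.6 − 0.3(ps − 11) = 39.9 - 0.3ps. Setting this equal to supply: 39.9 - 0.3ps = -135 + 3ps, so ps = 53.
Buyers pay pb = 53 − 11 = 42; q' = -135 + 3·53 = 24.
The subsidy expands output by 24 − 21 = 3 past the efficient level; on those units the gap between marginal cost and willingness to pay runs from 0 up to 11.
DWL = ½ × 11 × 3 = 16.5.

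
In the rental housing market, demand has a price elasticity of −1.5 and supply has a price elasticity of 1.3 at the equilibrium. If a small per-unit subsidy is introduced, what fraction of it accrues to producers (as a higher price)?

For a small subsidy around the equilibrium, the benefit split depends on the relative slopes, which at a point are proportional to the elasticities.
Buyer share = εs/(εs + |εd|) = 1.3/(1.3 + 1.5) = 13/28; seller share = |εd|/(εs + |εd|) = 15/28.
So producers capture 15/28 of the subsidy.

Producer share = 15/28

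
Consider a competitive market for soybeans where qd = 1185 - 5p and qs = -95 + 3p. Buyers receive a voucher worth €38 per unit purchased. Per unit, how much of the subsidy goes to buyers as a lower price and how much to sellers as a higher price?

Buyers gain €14.25 per unit; sellers gain €23.75 per unit

Pre-subsidy: 1185 - 5p = -95 + 3p gives p* = 160, q* = 385.
With the rebate, buyers effectively pay pb = ps − 38, where ps is the price sellers receive.
Demand in terms of ps becomes qd = 1185 − 5(ps − 38) = 1375 - 5ps. Setting this equal to supply: 1375 - 5ps = -95 + 3ps, so ps = 183.75.
Buyers pay pb = 183.75 − 38 = 145.75; q' = -95 + 3·183.75 = 456.25.
Buyers' price falls by p* − pb = 160 − 145.75 = 14.25; sellers' price rises by ps − p* = 183.75 − 160 = 23.75.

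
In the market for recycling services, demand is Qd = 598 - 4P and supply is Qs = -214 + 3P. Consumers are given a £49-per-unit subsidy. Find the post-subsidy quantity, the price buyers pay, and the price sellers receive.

Pre-subsidy: 598 - 4P = -214 + 3P gives P* = 116, Q* = 134.
With the rebate, buyers effectively pay Pb = Ps − 49, where Ps is the price sellers receive.
Demand in terms of Ps becomes Qd = 598 − 4(Ps − 49) = 794 - 4Ps. Setting this equal to supply: 794 - 4Ps = -214 + 3Ps, so Ps = 144.
Buyers pay Pb = 144 − 49 = 95; Q' = -214 + 3·144 = 218.

Q' = 218; buyers pay £95; sellers receive £144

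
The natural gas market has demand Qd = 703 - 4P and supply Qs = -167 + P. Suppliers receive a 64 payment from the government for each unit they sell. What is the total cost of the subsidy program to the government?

Pre-subsidy: 703 - 4P = -167 + P gives P* = 174, Q* = 7.
With the subsidy, sellers receive Ps = Pb + 64 for each unit, where Pb is the price buyers pay.
Supply in terms of Pb becomes Qs = -167 + 1(Pb + 64) = -103 + Pb. Setting this equal to demand: 703 - 4Pb = -103 + Pb, so Pb = 161.2.
Sellers receive Ps = 161.2 + 64 = 225.2; Q' = 703 − 4·161.2 = 58.2.
Government outlay = subsidy × quantity = 64 × 58.2 = 3724.8.

Government cost = 3724.8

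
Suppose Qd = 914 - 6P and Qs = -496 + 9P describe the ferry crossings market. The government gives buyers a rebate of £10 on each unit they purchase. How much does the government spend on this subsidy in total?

Government cost = £3860

Pre-subsidy: 914 - 6P = -496 + 9P gives P* = 94, Q* = 350.
With the rebate, buyers effectively pay Pb = Ps − 10, where Ps is the price sellers receive.
Demand in terms of Ps becomes Qd = 914 − 6(Ps − 10) = 974 - 6Ps. Setting this equal to supply: 974 - 6Ps = -496 + 9Ps, so Ps = 98.
Buyers pay Pb = 98 − 10 = 88; Q' = -496 + 9·98 = 386.
Government outlay = subsidy × quantity = 10 × 386 = 3860.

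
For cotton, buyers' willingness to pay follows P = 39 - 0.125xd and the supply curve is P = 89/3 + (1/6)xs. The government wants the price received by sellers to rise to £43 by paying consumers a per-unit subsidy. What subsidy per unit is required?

Required subsidy s = £14 per unit

At a seller price of 43, quantity supplied is -178 + 6·43 = 80.
Buyers absorb 80 only when they pay Pb = 39 − 0.125·80 = 29.
s = Ps − Pb = 43 − 29 = 14.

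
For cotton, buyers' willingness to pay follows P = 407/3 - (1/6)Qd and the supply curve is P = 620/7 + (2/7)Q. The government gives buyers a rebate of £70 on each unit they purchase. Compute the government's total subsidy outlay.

Government cost = 344260/19

Pre-subsidy: 407/3 - (1/6)Q = 620/7 + (2/7)Q gives Q* = 1978/19 and P* = 2248/19.
With the rebate, buyers effectively pay Pb = Ps − 70, where Ps is the price sellers receive.
On the curves, Pb = 407/3 - (1/6)Q and Ps = 620/7 + (2/7)Q; the wedge Ps − Pb = 70 gives 620/7 + (2/7)Q − (407/3 - (1/6)Q) = 70, so Q' = 4918/19.
Then Pb = 407/3 − (1/6)·(4918/19) = 1758/19 and Ps = 620/7 + (2/7)·(4918/19) = 3088/19.
Government outlay = subsidy × quantity = 70 × 4918/19 = 344260/19.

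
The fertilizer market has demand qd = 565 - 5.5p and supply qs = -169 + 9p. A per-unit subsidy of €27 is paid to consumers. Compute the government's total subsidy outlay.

Pre-subsidy: 565 - 5.5p = -169 + 9p gives p* = 1468/29, q* = 8311/29.
With the rebate, buyers effectively pay pb = ps − 27, where ps is the price sellers receive.
Demand in terms of ps becomes qd = 565 − 5.5(ps − 27) = 713.5 - 5.5ps. Setting this equal to supply: 713.5 - 5.5ps = -169 + 9ps, so ps = 1765/29.
Buyers pay pb = 1765/29 − 27 = 982/29; q' = -169 + 9·(1765/29) = 10984/29.
Government outlay = subsidy × quantity = 27 × 10984/29 = 296568/29.

Government cost = 296568/29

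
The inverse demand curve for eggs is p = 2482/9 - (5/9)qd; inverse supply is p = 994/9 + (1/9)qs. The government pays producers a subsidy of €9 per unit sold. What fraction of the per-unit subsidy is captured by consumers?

Consumer share = 5/6

Pre-subsidy: 2482/9 - (5/9)q = 994/9 + (1/9)q gives q* = 248 and p* = 138.
With the subsidy, sellers receive ps = pb + 9 for each unit, where pb is the price buyers pay.
On the curves, pb = 2482/9 - (5/9)q and ps = 994/9 + (1/9)q; the wedge ps − pb = 9 gives 994/9 + (1/9)q − (2482/9 - (5/9)q) = 9, so q' = 261.5.
Then pb = 2482/9 − (5/9)·261.5 = 130.5 and ps = 994/9 + (1/9)·261.5 = 139.5.
Buyers' price falls by p* − pb = 138 − 130.5 = 7.5; sellers' price rises by ps − p* = 139.5 − 138 = 1.5.
So consumers capture 7.5/9 = 5/6 of each unit of subsidy.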